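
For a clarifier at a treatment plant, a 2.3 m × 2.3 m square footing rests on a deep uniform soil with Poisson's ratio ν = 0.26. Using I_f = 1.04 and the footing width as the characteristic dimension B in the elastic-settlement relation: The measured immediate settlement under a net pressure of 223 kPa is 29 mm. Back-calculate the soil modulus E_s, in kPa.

E_s ≈ 17200 kPa

S_e = q·B·(1−ν²)/E_s · I_f  ⇒  E_s = q·B·(1−ν²)·I_f / S_e.
E_s = 223 × 2.3 × 0.9324 × 1.04 / 0.029 = 17150 kPa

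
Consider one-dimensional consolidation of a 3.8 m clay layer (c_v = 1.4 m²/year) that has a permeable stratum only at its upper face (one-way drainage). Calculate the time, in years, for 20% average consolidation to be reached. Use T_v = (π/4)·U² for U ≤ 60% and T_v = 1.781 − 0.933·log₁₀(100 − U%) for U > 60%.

t ≈ 0.324 years

Drainage path length: H_d = H = 3.8 m (single drainage).
U ≤ 60%: T_v = (π/4)·U² = (π/4)×0.2² = 0.031416.
t = T_v·H_d²/c_v = 0.031416×3.8²/1.4 = 0.324 years.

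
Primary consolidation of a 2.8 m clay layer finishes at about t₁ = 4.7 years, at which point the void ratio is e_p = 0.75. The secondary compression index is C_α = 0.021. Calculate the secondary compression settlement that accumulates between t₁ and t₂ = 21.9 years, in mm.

Secondary compression: S_s = C_α·H/(1+e_p)·log₁₀(t₂/t₁)
S_s = 0.021×2.8/(1+0.75)×log₁₀(21.9/4.7)
    = 0.0336 × 0.6683 = 0.02246 m

S_s ≈ 22.5 mm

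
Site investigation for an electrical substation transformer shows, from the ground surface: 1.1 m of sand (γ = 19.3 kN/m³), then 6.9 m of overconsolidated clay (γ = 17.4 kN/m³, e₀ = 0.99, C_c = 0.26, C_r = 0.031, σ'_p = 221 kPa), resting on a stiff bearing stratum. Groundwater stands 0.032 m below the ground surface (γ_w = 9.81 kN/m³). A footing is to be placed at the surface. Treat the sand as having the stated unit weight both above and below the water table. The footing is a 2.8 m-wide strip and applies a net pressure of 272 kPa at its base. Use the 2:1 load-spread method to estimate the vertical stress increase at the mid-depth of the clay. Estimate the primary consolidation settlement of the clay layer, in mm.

S_c ≈ 62.4 mm

Mid-depth of clay below the ground surface: z = 1.1 + 6.9/2 = 4.55 m.
Total vertical stress at mid-clay: σ_v = 19.3×1.1 + 17.4×3.45 = 81.26 kPa.
Pore pressure: u = 9.81×(4.55 − 0.032) = 44.322 kPa.
Initial effective stress: σ'_0 = σ_v − u = 81.26 − 44.322 = 36.938 kPa.
Stress increase at mid-clay by the 2:1 spreading method:
Δσ = qB/(B+z) = 272×2.8/(2.8+4.55) = 103.62 kPa
Final effective stress: σ'_f = 36.938 + 103.62 = 140.56 kPa.
σ'_f = 140.56 ≤ σ'_p = 221 kPa, so the clay remains overconsolidated and only the recompression index applies:
S_c = C_r·H/(1+e₀)·log₁₀(σ'_f/σ'_0) = 0.031×6.9/1.99×log₁₀(140.56/36.938)
    = 0.10749 × 0.58039 = 0.06238 m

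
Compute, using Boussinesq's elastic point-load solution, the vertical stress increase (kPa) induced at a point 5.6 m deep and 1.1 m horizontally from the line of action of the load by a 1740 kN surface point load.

Boussinesq vertical stress below a point load on an elastic half-space:
Δσ_z = 3P/(2πz²) · [1 + (r/z)²]^(−5/2)
r/z = 1.1/5.6 = 0.19643; [1+(r/z)²]^(−5/2) = 0.90969.
Δσ_z = 3×1740/(2π×5.6²) × 0.90969 = 26.492 × 0.90969 = 24.1 kPa

Δσ_z ≈ 24.1 kPa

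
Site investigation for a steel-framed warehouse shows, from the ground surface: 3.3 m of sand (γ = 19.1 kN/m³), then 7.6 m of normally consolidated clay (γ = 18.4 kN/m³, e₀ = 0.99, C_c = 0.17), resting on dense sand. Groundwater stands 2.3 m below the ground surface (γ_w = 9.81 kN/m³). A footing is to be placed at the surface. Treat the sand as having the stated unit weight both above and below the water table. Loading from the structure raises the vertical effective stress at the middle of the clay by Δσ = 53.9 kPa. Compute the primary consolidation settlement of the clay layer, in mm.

S_c ≈ 137 mm

Mid-depth of clay below the ground surface: z = 3.3 + 7.6/2 = 7.1 m.
Total vertical stress at mid-clay: σ_v = 19.1×3.3 + 18.4×3.8 = 132.95 kPa.
Pore pressure: u = 9.81×(7.1 − 2.3) = 47.088 kPa.
Initial effective stress: σ'_0 = σ_v − u = 132.95 − 47.088 = 85.862 kPa.
Final effective stress: σ'_f = σ'_0 + Δσ = 85.862 + 53.9 = 139.76 kPa.
Normally consolidated clay, so the full stress increment lies on the virgin compression line:
S_c = C_c·H/(1+e₀)·log₁₀(σ'_f/σ'_0) = 0.17×7.6/(1+0.99)×log₁₀(139.76/85.862)
    = 0.64925 × 0.21158 = 0.1374 m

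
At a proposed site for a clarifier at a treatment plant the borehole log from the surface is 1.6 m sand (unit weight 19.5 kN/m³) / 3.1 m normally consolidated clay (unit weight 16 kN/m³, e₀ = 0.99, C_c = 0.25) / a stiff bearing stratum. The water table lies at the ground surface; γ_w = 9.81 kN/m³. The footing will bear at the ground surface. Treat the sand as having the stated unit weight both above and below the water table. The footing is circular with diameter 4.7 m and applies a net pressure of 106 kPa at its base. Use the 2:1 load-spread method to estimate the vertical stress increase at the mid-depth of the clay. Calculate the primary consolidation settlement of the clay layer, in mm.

S_c ≈ 156 mm

Mid-depth of clay below the ground surface: z = 1.6 + 3.1/2 = 3.15 m.
Total vertical stress at mid-clay: σ_v = 19.5×1.6 + 16×1.55 = 56 kPa.
Pore pressure: u = 9.81×(3.15 − 0) = 30.902 kPa.
Initial effective stress: σ'_0 = σ_v − u = 56 − 30.902 = 25.098 kPa.
Stress increase at mid-clay by the 2:1 spreading method:
Δσ ≈ qD²/(D+z)² = 106×4.7²/(4.7+3.15)² = 37.998 kPa
Final effective stress: σ'_f = σ'_0 + Δσ = 25.098 + 37.998 = 63.096 kPa.
Normally consolidated clay, so the full stress increment lies on the virgin compression line:
S_c = C_c·H/(1+e₀)·log₁₀(σ'_f/σ'_0) = 0.25×3.1/(1+0.99)×log₁₀(63.096/25.098)
    = 0.38945 × 0.40036 = 0.1559 m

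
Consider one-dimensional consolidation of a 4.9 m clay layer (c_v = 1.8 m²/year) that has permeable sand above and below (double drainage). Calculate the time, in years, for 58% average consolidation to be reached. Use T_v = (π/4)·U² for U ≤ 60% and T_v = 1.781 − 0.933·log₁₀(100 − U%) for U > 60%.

Drainage path length: H_d = H/2 = 2.45 m (double drainage).
U ≤ 60%: T_v = (π/4)·U² = (π/4)×0.58² = 0.26421.
t = T_v·H_d²/c_v = 0.26421×2.45²/1.8 = 0.8811 years.

t ≈ 0.881 years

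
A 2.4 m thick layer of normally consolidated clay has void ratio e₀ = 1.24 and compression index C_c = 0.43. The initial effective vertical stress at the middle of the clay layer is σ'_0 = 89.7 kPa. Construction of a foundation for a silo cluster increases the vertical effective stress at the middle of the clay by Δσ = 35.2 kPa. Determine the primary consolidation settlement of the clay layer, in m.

S_c ≈ 0.0662 m

Final effective stress: σ'_f = σ'_0 + Δσ = 89.7 + 35.2 = 124.9 kPa.
Normally consolidated clay, so the full stress increment lies on the virgin compression line:
S_c = C_c·H/(1+e₀)·log₁₀(σ'_f/σ'_0) = 0.43×2.4/(1+1.24)×log₁₀(124.9/89.7)
    = 0.46071 × 0.14377 = 0.06624 m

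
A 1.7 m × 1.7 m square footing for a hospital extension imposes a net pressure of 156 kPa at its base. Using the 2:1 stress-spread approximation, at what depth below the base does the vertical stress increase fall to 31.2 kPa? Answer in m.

z ≈ 2.1 m

2:1 spreading — at depth z the loaded area has grown by z in each plan dimension:
qB²/(B+z)² = Δσ_z ⇒ z = B(√(q/Δσ_z) − 1) = 1.7×(√(156/31.2) − 1) = 2.101 m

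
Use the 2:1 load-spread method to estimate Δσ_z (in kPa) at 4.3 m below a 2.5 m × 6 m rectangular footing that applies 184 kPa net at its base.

Δσ_z ≈ 39.4 kPa

By the 2:1 method the load spreads at 1 horizontal : 2 vertical, so at depth z the loaded area has grown by z in each plan dimension:
Δσ = qBL/((B+z)(L+z)) = 184×2.5×6/((2.5+4.3)(6+4.3)) = 39.406 kPa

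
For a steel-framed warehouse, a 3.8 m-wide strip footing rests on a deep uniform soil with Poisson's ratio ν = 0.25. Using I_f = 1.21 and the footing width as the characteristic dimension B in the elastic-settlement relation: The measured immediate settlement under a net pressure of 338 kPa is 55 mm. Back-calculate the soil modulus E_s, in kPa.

S_e = q·B·(1−ν²)/E_s · I_f  ⇒  E_s = q·B·(1−ν²)·I_f / S_e.
E_s = 338 × 3.8 × 0.9375 × 1.21 / 0.055 = 26490 kPa

E_s ≈ 26500 kPa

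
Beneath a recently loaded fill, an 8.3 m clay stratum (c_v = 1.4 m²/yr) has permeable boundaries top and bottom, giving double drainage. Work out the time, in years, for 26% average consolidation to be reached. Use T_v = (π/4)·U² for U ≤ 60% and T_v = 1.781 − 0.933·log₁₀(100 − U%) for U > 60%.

t ≈ 0.653 years

Drainage path length: H_d = H/2 = 4.15 m (double drainage).
U ≤ 60%: T_v = (π/4)·U² = (π/4)×0.26² = 0.053093.
t = T_v·H_d²/c_v = 0.053093×4.15²/1.4 = 0.6531 years.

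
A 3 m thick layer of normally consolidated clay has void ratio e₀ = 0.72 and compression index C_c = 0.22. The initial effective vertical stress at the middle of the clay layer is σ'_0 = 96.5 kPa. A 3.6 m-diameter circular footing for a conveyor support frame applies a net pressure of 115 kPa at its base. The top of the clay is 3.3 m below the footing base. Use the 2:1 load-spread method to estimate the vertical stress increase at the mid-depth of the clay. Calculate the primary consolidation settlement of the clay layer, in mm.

S_c ≈ 33 mm

Mid-depth of clay below the footing base: z = 3.3 + 3/2 = 4.8 m.
Stress increase at mid-clay by the 2:1 spreading method:
Δσ ≈ qD²/(D+z)² = 115×3.6²/(3.6+4.8)² = 21.122 kPa
Final effective stress: σ'_f = σ'_0 + Δσ = 96.5 + 21.122 = 117.62 kPa.
Normally consolidated clay, so the full stress increment lies on the virgin compression line:
S_c = C_c·H/(1+e₀)·log₁₀(σ'_f/σ'_0) = 0.22×3/(1+0.72)×log₁₀(117.62/96.5)
    = 0.38372 × 0.085954 = 0.03298 m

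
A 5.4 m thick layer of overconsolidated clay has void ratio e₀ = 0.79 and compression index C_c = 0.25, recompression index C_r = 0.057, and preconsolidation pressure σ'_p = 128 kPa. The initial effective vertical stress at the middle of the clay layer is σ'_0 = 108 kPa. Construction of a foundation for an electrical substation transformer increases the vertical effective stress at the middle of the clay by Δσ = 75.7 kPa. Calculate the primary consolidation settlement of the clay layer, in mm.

Final effective stress: σ'_f = 108 + 75.7 = 183.7 kPa.
σ'_f = 183.7 > σ'_p = 128 kPa, so the stress path crosses the preconsolidation pressure — recompression up to σ'_p, then virgin compression beyond:
S_c = H/(1+e₀)·[C_r·log₁₀(σ'_p/σ'_0) + C_c·log₁₀(σ'_f/σ'_p)]
    = 5.4/1.79 × [0.057×log₁₀(128/108) + 0.25×log₁₀(183.7/128)]
    = 3.0168 × [0.0042058 + 0.039225] = 0.131 m

S_c ≈ 131 mm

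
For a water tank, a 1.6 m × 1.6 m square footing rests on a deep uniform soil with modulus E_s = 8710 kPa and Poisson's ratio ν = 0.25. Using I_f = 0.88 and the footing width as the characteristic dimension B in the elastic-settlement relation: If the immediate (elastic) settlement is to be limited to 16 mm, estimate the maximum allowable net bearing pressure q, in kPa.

S_e = q·B·(1−ν²)/E_s · I_f  ⇒  q = S_e·E_s / (B·(1−ν²)·I_f).
q = 0.016 × 8710 / (1.6 × 0.9375 × 0.88) = 105.6 kPa

q ≈ 106 kPa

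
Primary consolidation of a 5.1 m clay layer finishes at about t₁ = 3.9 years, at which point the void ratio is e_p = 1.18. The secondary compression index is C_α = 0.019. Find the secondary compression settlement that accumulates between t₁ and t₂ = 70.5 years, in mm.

S_s ≈ 55.9 mm

Secondary compression: S_s = C_α·H/(1+e_p)·log₁₀(t₂/t₁)
S_s = 0.019×5.1/(1+1.18)×log₁₀(70.5/3.9)
    = 0.04445 × 1.257 = 0.05588 m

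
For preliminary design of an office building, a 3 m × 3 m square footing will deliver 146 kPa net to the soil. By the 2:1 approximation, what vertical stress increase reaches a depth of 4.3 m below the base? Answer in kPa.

Δσ_z ≈ 24.7 kPa

By the 2:1 method the load spreads at 1 horizontal : 2 vertical, so at depth z the loaded area has grown by z in each plan dimension:
Δσ = qBL/((B+z)(L+z)) = 146×3×3/((3+4.3)(3+4.3)) = 24.658 kPa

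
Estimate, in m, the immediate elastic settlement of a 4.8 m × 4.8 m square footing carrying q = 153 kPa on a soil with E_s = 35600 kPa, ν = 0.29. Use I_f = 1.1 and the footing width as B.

Immediate (elastic) settlement: S_e = q·B·(1−ν²)/E_s · I_f.
S_e = 153 × 4.8 × (1 − 0.29²) / 35600 × 1.1
    = 153 × 4.8 × 0.9159 / 35600 × 1.1
    = 0.02078 m

S_e ≈ 0.0208 m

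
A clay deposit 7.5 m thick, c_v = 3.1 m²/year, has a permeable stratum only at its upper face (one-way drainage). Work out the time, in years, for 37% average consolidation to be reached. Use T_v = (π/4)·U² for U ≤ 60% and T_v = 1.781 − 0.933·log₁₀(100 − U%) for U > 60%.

Drainage path length: H_d = H = 7.5 m (single drainage).
U ≤ 60%: T_v = (π/4)·U² = (π/4)×0.37² = 0.10752.
t = T_v·H_d²/c_v = 0.10752×7.5²/3.1 = 1.951 years.

t ≈ 1.95 years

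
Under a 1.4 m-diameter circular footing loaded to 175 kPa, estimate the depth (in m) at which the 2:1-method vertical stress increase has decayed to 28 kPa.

2:1 spreading — at depth z the loaded area has grown by z in each plan dimension:
qD²/(D+z)² = Δσ_z ⇒ z = D(√(q/Δσ_z) − 1) = 1.4×(√(175/28) − 1) = 2.1 m

z ≈ 2.1 m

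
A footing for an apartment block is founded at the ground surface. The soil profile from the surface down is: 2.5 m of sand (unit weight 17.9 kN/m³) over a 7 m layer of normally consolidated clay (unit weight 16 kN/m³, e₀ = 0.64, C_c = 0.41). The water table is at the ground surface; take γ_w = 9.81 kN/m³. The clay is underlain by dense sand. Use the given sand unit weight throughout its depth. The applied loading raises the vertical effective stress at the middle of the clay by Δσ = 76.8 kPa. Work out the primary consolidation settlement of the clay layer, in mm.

S_c ≈ 792 mm

Mid-depth of clay below the ground surface: z = 2.5 + 7/2 = 6 m.
Total vertical stress at mid-clay: σ_v = 17.9×2.5 + 16×3.5 = 100.75 kPa.
Pore pressure: u = 9.81×(6 − 0) = 58.86 kPa.
Initial effective stress: σ'_0 = σ_v − u = 100.75 − 58.86 = 41.89 kPa.
Final effective stress: σ'_f = σ'_0 + Δσ = 41.89 + 76.8 = 118.69 kPa.
Normally consolidated clay, so the full stress increment lies on the virgin compression line:
S_c = C_c·H/(1+e₀)·log₁₀(σ'_f/σ'_0) = 0.41×7/(1+0.64)×log₁₀(118.69/41.89)
    = 1.75 × 0.4523 = 0.7915 m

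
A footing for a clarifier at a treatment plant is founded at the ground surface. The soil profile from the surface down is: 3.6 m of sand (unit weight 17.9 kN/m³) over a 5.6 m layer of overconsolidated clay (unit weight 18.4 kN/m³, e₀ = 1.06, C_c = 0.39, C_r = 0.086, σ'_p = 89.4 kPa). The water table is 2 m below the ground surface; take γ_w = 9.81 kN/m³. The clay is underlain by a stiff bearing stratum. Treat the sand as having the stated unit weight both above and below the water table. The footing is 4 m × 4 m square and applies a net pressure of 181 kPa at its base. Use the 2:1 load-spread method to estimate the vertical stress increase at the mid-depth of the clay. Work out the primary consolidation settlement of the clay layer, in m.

S_c ≈ 0.0705 m

Mid-depth of clay below the ground surface: z = 3.6 + 5.6/2 = 6.4 m.
Total vertical stress at mid-clay: σ_v = 17.9×3.6 + 18.4×2.8 = 115.96 kPa.
Pore pressure: u = 9.81×(6.4 − 2) = 43.164 kPa.
Initial effective stress: σ'_0 = σ_v − u = 115.96 − 43.164 = 72.796 kPa.
Stress increase at mid-clay by the 2:1 spreading method:
Δσ = qBL/((B+z)(L+z)) = 181×4×4/((4+6.4)(4+6.4)) = 26.775 kPa
Final effective stress: σ'_f = 72.796 + 26.775 = 99.571 kPa.
σ'_f = 99.571 > σ'_p = 89.4 kPa, so the stress path crosses the preconsolidation pressure — recompression up to σ'_p, then virgin compression beyond:
S_c = H/(1+e₀)·[C_r·log₁₀(σ'_p/σ'_0) + C_c·log₁₀(σ'_f/σ'_p)]
    = 5.6/2.06 × [0.086×log₁₀(89.4/72.796) + 0.39×log₁₀(99.571/89.4)]
    = 2.7184 × [0.0076738 + 0.01825] = 0.07047 m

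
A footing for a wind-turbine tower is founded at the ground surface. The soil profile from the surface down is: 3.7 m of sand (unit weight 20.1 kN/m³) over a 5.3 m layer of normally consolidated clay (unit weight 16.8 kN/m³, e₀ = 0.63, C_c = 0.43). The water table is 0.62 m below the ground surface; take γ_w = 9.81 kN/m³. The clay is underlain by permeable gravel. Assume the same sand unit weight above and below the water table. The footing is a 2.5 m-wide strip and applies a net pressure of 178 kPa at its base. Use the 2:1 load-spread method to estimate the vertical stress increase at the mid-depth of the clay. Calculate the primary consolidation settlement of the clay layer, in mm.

S_c ≈ 358 mm

Mid-depth of clay below the ground surface: z = 3.7 + 5.3/2 = 6.35 m.
Total vertical stress at mid-clay: σ_v = 20.1×3.7 + 16.8×2.65 = 118.89 kPa.
Pore pressure: u = 9.81×(6.35 − 0.62) = 56.211 kPa.
Initial effective stress: σ'_0 = σ_v − u = 118.89 − 56.211 = 62.679 kPa.
Stress increase at mid-clay by the 2:1 spreading method:
Δσ = qB/(B+z) = 178×2.5/(2.5+6.35) = 50.282 kPa
Final effective stress: σ'_f = σ'_0 + Δσ = 62.679 + 50.282 = 112.96 kPa.
Normally consolidated clay, so the full stress increment lies on the virgin compression line:
S_c = C_c·H/(1+e₀)·log₁₀(σ'_f/σ'_0) = 0.43×5.3/(1+0.63)×log₁₀(112.96/62.679)
    = 1.3982 × 0.2558 = 0.3577 m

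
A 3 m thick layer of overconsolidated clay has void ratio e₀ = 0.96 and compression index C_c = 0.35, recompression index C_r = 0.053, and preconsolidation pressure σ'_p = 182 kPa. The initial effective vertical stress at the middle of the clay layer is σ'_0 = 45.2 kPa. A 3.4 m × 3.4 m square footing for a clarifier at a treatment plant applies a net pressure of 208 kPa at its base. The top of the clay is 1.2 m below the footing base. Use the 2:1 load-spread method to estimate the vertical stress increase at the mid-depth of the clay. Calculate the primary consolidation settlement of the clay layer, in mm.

Mid-depth of clay below the footing base: z = 1.2 + 3/2 = 2.7 m.
Stress increase at mid-clay by the 2:1 spreading method:
Δσ = qBL/((B+z)(L+z)) = 208×3.4×3.4/((3.4+2.7)(3.4+2.7)) = 64.619 kPa
Final effective stress: σ'_f = 45.2 + 64.619 = 109.82 kPa.
σ'_f = 109.82 ≤ σ'_p = 182 kPa, so the clay remains overconsolidated and only the recompression index applies:
S_c = C_r·H/(1+e₀)·log₁₀(σ'_f/σ'_0) = 0.053×3/1.96×log₁₀(109.82/45.2)
    = 0.081122 × 0.38554 = 0.03128 m

S_c ≈ 31.3 mm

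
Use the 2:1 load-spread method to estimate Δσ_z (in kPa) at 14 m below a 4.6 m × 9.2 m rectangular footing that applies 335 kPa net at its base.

Δσ_z ≈ 32.9 kPa

By the 2:1 method the load spreads at 1 horizontal : 2 vertical, so at depth z the loaded area has grown by z in each plan dimension:
Δσ = qBL/((B+z)(L+z)) = 335×4.6×9.2/((4.6+14)(9.2+14)) = 32.854 kPa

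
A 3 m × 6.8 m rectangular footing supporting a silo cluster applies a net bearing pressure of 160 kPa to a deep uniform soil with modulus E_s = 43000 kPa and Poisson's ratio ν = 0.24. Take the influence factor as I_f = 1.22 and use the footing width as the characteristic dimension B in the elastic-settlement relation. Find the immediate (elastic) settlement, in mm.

S_e ≈ 12.8 mm

Immediate (elastic) settlement: S_e = q·B·(1−ν²)/E_s · I_f.
S_e = 160 × 3 × (1 − 0.24²) / 43000 × 1.22
    = 160 × 3 × 0.9424 / 43000 × 1.22
    = 0.01283 m = 12.83 mm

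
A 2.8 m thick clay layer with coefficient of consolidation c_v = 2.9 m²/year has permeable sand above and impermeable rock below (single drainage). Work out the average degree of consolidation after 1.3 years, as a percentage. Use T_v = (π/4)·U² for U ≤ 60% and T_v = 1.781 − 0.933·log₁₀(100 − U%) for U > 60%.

Drainage path length: H_d = H = 2.8 m (single drainage).
T_v = c_v·t/H_d² = 2.9×1.3/2.8² = 0.48087.
T_v = 0.48087 corresponds to the U > 60% branch:
U = 1 − 10^((1.781 − T_v)/0.933)/100 = 0.7525

U ≈ 75.3 %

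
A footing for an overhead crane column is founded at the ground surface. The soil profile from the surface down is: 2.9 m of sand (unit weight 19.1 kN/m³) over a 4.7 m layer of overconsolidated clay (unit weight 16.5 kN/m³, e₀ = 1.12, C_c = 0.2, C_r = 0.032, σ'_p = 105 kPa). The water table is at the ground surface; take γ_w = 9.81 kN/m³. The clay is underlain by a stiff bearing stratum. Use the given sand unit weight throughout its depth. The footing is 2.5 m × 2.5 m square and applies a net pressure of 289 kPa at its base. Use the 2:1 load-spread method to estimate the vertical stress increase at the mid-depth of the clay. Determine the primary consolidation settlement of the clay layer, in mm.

S_c ≈ 16.4 mm

Mid-depth of clay below the ground surface: z = 2.9 + 4.7/2 = 5.25 m.
Total vertical stress at mid-clay: σ_v = 19.1×2.9 + 16.5×2.35 = 94.165 kPa.
Pore pressure: u = 9.81×(5.25 − 0) = 51.503 kPa.
Initial effective stress: σ'_0 = σ_v − u = 94.165 − 51.503 = 42.662 kPa.
Stress increase at mid-clay by the 2:1 spreading method:
Δσ = qBL/((B+z)(L+z)) = 289×2.5×2.5/((2.5+5.25)(2.5+5.25)) = 30.073 kPa
Final effective stress: σ'_f = 42.662 + 30.073 = 72.735 kPa.
σ'_f = 72.735 ≤ σ'_p = 105 kPa, so the clay remains overconsolidated and only the recompression index applies:
S_c = C_r·H/(1+e₀)·log₁₀(σ'_f/σ'_0) = 0.032×4.7/2.12×log₁₀(72.735/42.662)
    = 0.070944 × 0.2317 = 0.01644 m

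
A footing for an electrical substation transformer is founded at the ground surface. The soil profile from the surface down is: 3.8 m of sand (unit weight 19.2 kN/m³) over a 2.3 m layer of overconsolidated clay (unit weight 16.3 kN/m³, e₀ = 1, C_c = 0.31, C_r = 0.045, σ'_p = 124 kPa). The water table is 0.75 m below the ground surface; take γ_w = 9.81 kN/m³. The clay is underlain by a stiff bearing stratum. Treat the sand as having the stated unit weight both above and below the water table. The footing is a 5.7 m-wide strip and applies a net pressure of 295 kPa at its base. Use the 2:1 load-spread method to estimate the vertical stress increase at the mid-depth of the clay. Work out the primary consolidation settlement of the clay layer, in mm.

Mid-depth of clay below the ground surface: z = 3.8 + 2.3/2 = 4.95 m.
Total vertical stress at mid-clay: σ_v = 19.2×3.8 + 16.3×1.15 = 91.705 kPa.
Pore pressure: u = 9.81×(4.95 − 0.75) = 41.202 kPa.
Initial effective stress: σ'_0 = σ_v − u = 91.705 − 41.202 = 50.503 kPa.
Stress increase at mid-clay by the 2:1 spreading method:
Δσ = qB/(B+z) = 295×5.7/(5.7+4.95) = 157.89 kPa
Final effective stress: σ'_f = 50.503 + 157.89 = 208.39 kPa.
σ'_f = 208.39 > σ'_p = 124 kPa, so the stress path crosses the preconsolidation pressure — recompression up to σ'_p, then virgin compression beyond:
S_c = H/(1+e₀)·[C_r·log₁₀(σ'_p/σ'_0) + C_c·log₁₀(σ'_f/σ'_p)]
    = 2.3/2 × [0.045×log₁₀(124/50.503) + 0.31×log₁₀(208.39/124)]
    = 1.15 × [0.017555 + 0.069891] = 0.1006 m

S_c ≈ 101 mm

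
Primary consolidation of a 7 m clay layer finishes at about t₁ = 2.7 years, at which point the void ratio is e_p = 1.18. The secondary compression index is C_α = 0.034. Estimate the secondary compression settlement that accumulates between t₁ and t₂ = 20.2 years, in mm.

Secondary compression: S_s = C_α·H/(1+e_p)·log₁₀(t₂/t₁)
S_s = 0.034×7/(1+1.18)×log₁₀(20.2/2.7)
    = 0.1092 × 0.874 = 0.09542 m

S_s ≈ 95.4 mm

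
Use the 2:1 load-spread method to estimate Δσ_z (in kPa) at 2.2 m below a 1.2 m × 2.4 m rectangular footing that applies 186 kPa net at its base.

Δσ_z ≈ 34.3 kPa

By the 2:1 method the load spreads at 1 horizontal : 2 vertical, so at depth z the loaded area has grown by z in each plan dimension:
Δσ = qBL/((B+z)(L+z)) = 186×1.2×2.4/((1.2+2.2)(2.4+2.2)) = 34.251 kPa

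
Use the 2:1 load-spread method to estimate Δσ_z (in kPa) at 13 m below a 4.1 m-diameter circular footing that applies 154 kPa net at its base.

Δσ_z ≈ 8.85 kPa

By the 2:1 method the load spreads at 1 horizontal : 2 vertical, so at depth z the loaded area has grown by z in each plan dimension:
Δσ ≈ qD²/(D+z)² = 154×4.1²/(4.1+13)² = 8.8531 kPa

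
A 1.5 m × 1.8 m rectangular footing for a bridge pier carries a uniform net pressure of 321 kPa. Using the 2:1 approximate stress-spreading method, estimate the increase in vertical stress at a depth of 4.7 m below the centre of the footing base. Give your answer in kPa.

By the 2:1 method the load spreads at 1 horizontal : 2 vertical, so at depth z the loaded area has grown by z in each plan dimension:
Δσ = qBL/((B+z)(L+z)) = 321×1.5×1.8/((1.5+4.7)(1.8+4.7)) = 21.506 kPa

Δσ_z ≈ 21.5 kPa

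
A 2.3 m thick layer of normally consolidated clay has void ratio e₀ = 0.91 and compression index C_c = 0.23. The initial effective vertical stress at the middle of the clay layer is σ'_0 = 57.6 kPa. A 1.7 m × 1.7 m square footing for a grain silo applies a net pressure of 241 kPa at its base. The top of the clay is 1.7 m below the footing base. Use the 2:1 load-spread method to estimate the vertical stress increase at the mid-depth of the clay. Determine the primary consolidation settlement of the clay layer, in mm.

Mid-depth of clay below the footing base: z = 1.7 + 2.3/2 = 2.85 m.
Stress increase at mid-clay by the 2:1 spreading method:
Δσ = qBL/((B+z)(L+z)) = 241×1.7×1.7/((1.7+2.85)(1.7+2.85)) = 33.643 kPa
Final effective stress: σ'_f = σ'_0 + Δσ = 57.6 + 33.643 = 91.243 kPa.
Normally consolidated clay, so the full stress increment lies on the virgin compression line:
S_c = C_c·H/(1+e₀)·log₁₀(σ'_f/σ'_0) = 0.23×2.3/(1+0.91)×log₁₀(91.243/57.6)
    = 0.27696 × 0.19978 = 0.05533 m

S_c ≈ 55.3 mm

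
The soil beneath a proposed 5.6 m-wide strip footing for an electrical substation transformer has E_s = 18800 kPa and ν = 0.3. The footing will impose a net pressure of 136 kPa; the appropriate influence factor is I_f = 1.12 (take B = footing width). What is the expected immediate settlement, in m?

S_e ≈ 0.0413 m

Immediate (elastic) settlement: S_e = q·B·(1−ν²)/E_s · I_f.
S_e = 136 × 5.6 × (1 − 0.3²) / 18800 × 1.12
    = 136 × 5.6 × 0.91 / 18800 × 1.12
    = 0.04129 m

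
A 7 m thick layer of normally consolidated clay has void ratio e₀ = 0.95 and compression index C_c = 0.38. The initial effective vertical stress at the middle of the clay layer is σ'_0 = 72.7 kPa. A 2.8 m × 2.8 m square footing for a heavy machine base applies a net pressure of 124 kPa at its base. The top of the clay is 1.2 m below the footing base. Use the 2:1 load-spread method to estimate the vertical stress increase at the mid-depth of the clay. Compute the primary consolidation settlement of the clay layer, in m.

Mid-depth of clay below the footing base: z = 1.2 + 7/2 = 4.7 m.
Stress increase at mid-clay by the 2:1 spreading method:
Δσ = qBL/((B+z)(L+z)) = 124×2.8×2.8/((2.8+4.7)(2.8+4.7)) = 17.283 kPa
Final effective stress: σ'_f = σ'_0 + Δσ = 72.7 + 17.283 = 89.983 kPa.
Normally consolidated clay, so the full stress increment lies on the virgin compression line:
S_c = C_c·H/(1+e₀)·log₁₀(σ'_f/σ'_0) = 0.38×7/(1+0.95)×log₁₀(89.983/72.7)
    = 1.3641 × 0.092626 = 0.1264 m

S_c ≈ 0.126 m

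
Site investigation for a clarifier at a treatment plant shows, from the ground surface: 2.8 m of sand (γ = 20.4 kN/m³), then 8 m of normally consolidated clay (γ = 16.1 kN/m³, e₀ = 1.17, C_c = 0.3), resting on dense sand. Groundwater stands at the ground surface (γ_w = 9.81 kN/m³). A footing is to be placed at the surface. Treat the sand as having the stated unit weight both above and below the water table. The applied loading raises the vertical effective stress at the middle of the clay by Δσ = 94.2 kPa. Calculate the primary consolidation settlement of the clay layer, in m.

Mid-depth of clay below the ground surface: z = 2.8 + 8/2 = 6.8 m.
Total vertical stress at mid-clay: σ_v = 20.4×2.8 + 16.1×4 = 121.52 kPa.
Pore pressure: u = 9.81×(6.8 − 0) = 66.708 kPa.
Initial effective stress: σ'_0 = σ_v − u = 121.52 − 66.708 = 54.812 kPa.
Final effective stress: σ'_f = σ'_0 + Δσ = 54.812 + 94.2 = 149.01 kPa.
Normally consolidated clay, so the full stress increment lies on the virgin compression line:
S_c = C_c·H/(1+e₀)·log₁₀(σ'_f/σ'_0) = 0.3×8/(1+1.17)×log₁₀(149.01/54.812)
    = 1.106 × 0.43434 = 0.4804 m

S_c ≈ 0.48 m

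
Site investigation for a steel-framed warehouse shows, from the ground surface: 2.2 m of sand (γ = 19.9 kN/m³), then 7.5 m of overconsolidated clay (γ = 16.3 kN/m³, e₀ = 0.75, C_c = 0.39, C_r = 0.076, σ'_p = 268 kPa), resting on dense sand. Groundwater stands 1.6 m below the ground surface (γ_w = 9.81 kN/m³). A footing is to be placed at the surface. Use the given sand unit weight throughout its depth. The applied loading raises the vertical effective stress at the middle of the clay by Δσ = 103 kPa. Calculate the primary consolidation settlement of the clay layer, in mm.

S_c ≈ 138 mm

Mid-depth of clay below the ground surface: z = 2.2 + 7.5/2 = 5.95 m.
Total vertical stress at mid-clay: σ_v = 19.9×2.2 + 16.3×3.75 = 104.91 kPa.
Pore pressure: u = 9.81×(5.95 − 1.6) = 42.673 kPa.
Initial effective stress: σ'_0 = σ_v − u = 104.91 − 42.673 = 62.237 kPa.
Final effective stress: σ'_f = 62.237 + 103 = 165.24 kPa.
σ'_f = 165.24 ≤ σ'_p = 268 kPa, so the clay remains overconsolidated and only the recompression index applies:
S_c = C_r·H/(1+e₀)·log₁₀(σ'_f/σ'_0) = 0.076×7.5/1.75×log₁₀(165.24/62.237)
    = 0.32571 × 0.42407 = 0.1381 m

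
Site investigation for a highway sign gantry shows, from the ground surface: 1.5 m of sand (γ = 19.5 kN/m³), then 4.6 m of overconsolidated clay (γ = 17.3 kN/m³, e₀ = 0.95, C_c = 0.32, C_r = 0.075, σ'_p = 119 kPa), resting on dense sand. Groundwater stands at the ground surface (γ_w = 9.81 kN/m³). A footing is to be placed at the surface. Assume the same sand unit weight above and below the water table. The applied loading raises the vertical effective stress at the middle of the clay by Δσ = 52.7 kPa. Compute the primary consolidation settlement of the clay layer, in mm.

S_c ≈ 75.1 mm

Mid-depth of clay below the ground surface: z = 1.5 + 4.6/2 = 3.8 m.
Total vertical stress at mid-clay: σ_v = 19.5×1.5 + 17.3×2.3 = 69.04 kPa.
Pore pressure: u = 9.81×(3.8 − 0) = 37.278 kPa.
Initial effective stress: σ'_0 = σ_v − u = 69.04 − 37.278 = 31.762 kPa.
Final effective stress: σ'_f = 31.762 + 52.7 = 84.462 kPa.
σ'_f = 84.462 ≤ σ'_p = 119 kPa, so the clay remains overconsolidated and only the recompression index applies:
S_c = C_r·H/(1+e₀)·log₁₀(σ'_f/σ'_0) = 0.075×4.6/1.95×log₁₀(84.462/31.762)
    = 0.17692 × 0.42475 = 0.07515 m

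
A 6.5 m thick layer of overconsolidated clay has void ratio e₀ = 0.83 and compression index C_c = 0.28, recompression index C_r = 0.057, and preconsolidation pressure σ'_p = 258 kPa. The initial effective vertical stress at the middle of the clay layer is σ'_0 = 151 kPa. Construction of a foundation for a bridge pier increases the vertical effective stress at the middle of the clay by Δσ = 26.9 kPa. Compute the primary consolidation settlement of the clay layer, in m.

S_c ≈ 0.0144 m

Final effective stress: σ'_f = 151 + 26.9 = 177.9 kPa.
σ'_f = 177.9 ≤ σ'_p = 258 kPa, so the clay remains overconsolidated and only the recompression index applies:
S_c = C_r·H/(1+e₀)·log₁₀(σ'_f/σ'_0) = 0.057×6.5/1.83×log₁₀(177.9/151)
    = 0.20246 × 0.071199 = 0.01441 m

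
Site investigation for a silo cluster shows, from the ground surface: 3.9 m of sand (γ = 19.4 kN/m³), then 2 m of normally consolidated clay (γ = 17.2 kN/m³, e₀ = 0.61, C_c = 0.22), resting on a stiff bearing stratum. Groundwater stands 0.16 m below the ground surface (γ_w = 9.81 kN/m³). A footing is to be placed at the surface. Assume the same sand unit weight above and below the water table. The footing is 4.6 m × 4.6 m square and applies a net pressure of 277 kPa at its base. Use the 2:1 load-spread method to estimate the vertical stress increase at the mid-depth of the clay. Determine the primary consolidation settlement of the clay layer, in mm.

Mid-depth of clay below the ground surface: z = 3.9 + 2/2 = 4.9 m.
Total vertical stress at mid-clay: σ_v = 19.4×3.9 + 17.2×1 = 92.86 kPa.
Pore pressure: u = 9.81×(4.9 − 0.16) = 46.499 kPa.
Initial effective stress: σ'_0 = σ_v − u = 92.86 − 46.499 = 46.361 kPa.
Stress increase at mid-clay by the 2:1 spreading method:
Δσ = qBL/((B+z)(L+z)) = 277×4.6×4.6/((4.6+4.9)(4.6+4.9)) = 64.945 kPa
Final effective stress: σ'_f = σ'_0 + Δσ = 46.361 + 64.945 = 111.31 kPa.
Normally consolidated clay, so the full stress increment lies on the virgin compression line:
S_c = C_c·H/(1+e₀)·log₁₀(σ'_f/σ'_0) = 0.22×2/(1+0.61)×log₁₀(111.31/46.361)
    = 0.27329 × 0.38038 = 0.104 m

S_c ≈ 104 mm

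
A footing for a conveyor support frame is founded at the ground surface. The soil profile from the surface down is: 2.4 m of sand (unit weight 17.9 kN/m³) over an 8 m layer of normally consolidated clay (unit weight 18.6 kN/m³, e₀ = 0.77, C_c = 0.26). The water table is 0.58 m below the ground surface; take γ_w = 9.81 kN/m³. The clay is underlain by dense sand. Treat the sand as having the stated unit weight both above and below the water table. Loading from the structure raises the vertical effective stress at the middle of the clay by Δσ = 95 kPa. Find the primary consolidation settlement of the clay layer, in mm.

S_c ≈ 483 mm

Mid-depth of clay below the ground surface: z = 2.4 + 8/2 = 6.4 m.
Total vertical stress at mid-clay: σ_v = 17.9×2.4 + 18.6×4 = 117.36 kPa.
Pore pressure: u = 9.81×(6.4 − 0.58) = 57.094 kPa.
Initial effective stress: σ'_0 = σ_v − u = 117.36 − 57.094 = 60.266 kPa.
Final effective stress: σ'_f = σ'_0 + Δσ = 60.266 + 95 = 155.27 kPa.
Normally consolidated clay, so the full stress increment lies on the virgin compression line:
S_c = C_c·H/(1+e₀)·log₁₀(σ'_f/σ'_0) = 0.26×8/(1+0.77)×log₁₀(155.27/60.266)
    = 1.1751 × 0.41102 = 0.483 m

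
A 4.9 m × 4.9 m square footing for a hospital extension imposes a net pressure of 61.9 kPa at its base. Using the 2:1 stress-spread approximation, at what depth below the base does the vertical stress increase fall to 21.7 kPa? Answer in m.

2:1 spreading — at depth z the loaded area has grown by z in each plan dimension:
qB²/(B+z)² = Δσ_z ⇒ z = B(√(q/Δσ_z) − 1) = 4.9×(√(61.9/21.7) − 1) = 3.376 m

z ≈ 3.38 m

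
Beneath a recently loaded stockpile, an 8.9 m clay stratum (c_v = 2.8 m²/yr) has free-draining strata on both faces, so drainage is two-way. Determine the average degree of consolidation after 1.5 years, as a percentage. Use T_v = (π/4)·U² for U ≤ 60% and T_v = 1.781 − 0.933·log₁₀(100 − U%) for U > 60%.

Drainage path length: H_d = H/2 = 4.45 m (double drainage).
T_v = c_v·t/H_d² = 2.8×1.5/4.45² = 0.21209.
T_v = 0.21209 corresponds to the U ≤ 60% branch:
U = √(4T_v/π) = 0.5197

U ≈ 52 %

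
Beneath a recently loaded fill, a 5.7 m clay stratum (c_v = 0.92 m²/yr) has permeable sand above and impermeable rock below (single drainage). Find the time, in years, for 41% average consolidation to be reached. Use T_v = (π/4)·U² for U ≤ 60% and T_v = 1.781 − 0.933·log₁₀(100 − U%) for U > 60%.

Drainage path length: H_d = H = 5.7 m (single drainage).
U ≤ 60%: T_v = (π/4)·U² = (π/4)×0.41² = 0.13203.
t = T_v·H_d²/c_v = 0.13203×5.7²/0.92 = 4.663 years.

t ≈ 4.66 years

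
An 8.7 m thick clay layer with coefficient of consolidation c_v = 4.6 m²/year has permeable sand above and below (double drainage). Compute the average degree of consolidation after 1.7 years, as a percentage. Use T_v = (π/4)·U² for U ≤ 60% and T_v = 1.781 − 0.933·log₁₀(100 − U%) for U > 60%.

Drainage path length: H_d = H/2 = 4.35 m (double drainage).
T_v = c_v·t/H_d² = 4.6×1.7/4.35² = 0.41326.
T_v = 0.41326 corresponds to the U > 60% branch:
U = 1 − 10^((1.781 − T_v)/0.933)/100 = 0.7076

U ≈ 70.8 %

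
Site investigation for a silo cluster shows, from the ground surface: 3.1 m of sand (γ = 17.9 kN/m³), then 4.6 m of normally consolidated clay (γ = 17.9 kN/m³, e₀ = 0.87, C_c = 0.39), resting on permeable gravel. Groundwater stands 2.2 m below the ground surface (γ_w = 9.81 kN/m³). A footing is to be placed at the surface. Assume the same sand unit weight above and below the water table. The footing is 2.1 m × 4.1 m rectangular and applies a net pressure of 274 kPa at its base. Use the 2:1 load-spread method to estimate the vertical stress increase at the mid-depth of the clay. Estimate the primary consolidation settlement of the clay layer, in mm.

Mid-depth of clay below the ground surface: z = 3.1 + 4.6/2 = 5.4 m.
Total vertical stress at mid-clay: σ_v = 17.9×3.1 + 17.9×2.3 = 96.66 kPa.
Pore pressure: u = 9.81×(5.4 − 2.2) = 31.392 kPa.
Initial effective stress: σ'_0 = σ_v − u = 96.66 − 31.392 = 65.268 kPa.
Stress increase at mid-clay by the 2:1 spreading method:
Δσ = qBL/((B+z)(L+z)) = 274×2.1×4.1/((2.1+5.4)(4.1+5.4)) = 33.111 kPa
Final effective stress: σ'_f = σ'_0 + Δσ = 65.268 + 33.111 = 98.379 kPa.
Normally consolidated clay, so the full stress increment lies on the virgin compression line:
S_c = C_c·H/(1+e₀)·log₁₀(σ'_f/σ'_0) = 0.39×4.6/(1+0.87)×log₁₀(98.379/65.268)
    = 0.95936 × 0.1782 = 0.171 m

S_c ≈ 171 mm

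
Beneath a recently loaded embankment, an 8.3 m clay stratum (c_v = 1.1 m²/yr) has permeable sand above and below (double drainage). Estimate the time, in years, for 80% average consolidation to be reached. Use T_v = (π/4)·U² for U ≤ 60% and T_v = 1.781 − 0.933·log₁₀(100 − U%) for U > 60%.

Drainage path length: H_d = H/2 = 4.15 m (double drainage).
U > 60%: T_v = 1.781 − 0.933·log₁₀(100 − 80) = 0.56714.
t = T_v·H_d²/c_v = 0.56714×4.15²/1.1 = 8.88 years.

t ≈ 8.88 years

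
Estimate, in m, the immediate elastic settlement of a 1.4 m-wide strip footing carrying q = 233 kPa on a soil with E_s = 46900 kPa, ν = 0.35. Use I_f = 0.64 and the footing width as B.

Immediate (elastic) settlement: S_e = q·B·(1−ν²)/E_s · I_f.
S_e = 233 × 1.4 × (1 − 0.35²) / 46900 × 0.64
    = 233 × 1.4 × 0.8775 / 46900 × 0.64
    = 0.003906 m

S_e ≈ 0.00391 m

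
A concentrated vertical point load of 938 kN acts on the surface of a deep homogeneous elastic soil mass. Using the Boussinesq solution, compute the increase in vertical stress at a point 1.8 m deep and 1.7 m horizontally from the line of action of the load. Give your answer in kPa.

Δσ_z ≈ 28.1 kPa

Boussinesq vertical stress below a point load on an elastic half-space:
Δσ_z = 3P/(2πz²) · [1 + (r/z)²]^(−5/2)
r/z = 1.7/1.8 = 0.94444; [1+(r/z)²]^(−5/2) = 0.2031.
Δσ_z = 3×938/(2π×1.8²) × 0.2031 = 138.23 × 0.2031 = 28.07 kPa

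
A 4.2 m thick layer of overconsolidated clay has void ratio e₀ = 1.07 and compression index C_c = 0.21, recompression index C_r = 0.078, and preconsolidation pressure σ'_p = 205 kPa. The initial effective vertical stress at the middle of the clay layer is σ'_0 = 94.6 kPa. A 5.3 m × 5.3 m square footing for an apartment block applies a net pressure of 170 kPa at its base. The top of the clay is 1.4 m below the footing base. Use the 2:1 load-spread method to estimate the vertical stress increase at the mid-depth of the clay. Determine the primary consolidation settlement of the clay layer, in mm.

Mid-depth of clay below the footing base: z = 1.4 + 4.2/2 = 3.5 m.
Stress increase at mid-clay by the 2:1 spreading method:
Δσ = qBL/((B+z)(L+z)) = 170×5.3×5.3/((5.3+3.5)(5.3+3.5)) = 61.665 kPa
Final effective stress: σ'_f = 94.6 + 61.665 = 156.26 kPa.
σ'_f = 156.26 ≤ σ'_p = 205 kPa, so the clay remains overconsolidated and only the recompression index applies:
S_c = C_r·H/(1+e₀)·log₁₀(σ'_f/σ'_0) = 0.078×4.2/2.07×log₁₀(156.26/94.6)
    = 0.15826 × 0.21796 = 0.03449 m

S_c ≈ 34.5 mm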